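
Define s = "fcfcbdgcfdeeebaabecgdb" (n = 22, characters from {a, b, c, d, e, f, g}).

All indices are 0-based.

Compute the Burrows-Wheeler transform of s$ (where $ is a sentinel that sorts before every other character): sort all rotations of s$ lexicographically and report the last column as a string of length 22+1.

bbadecaffgegfbebedc$cdc

rank  rotation                 last
    0  $fcfcbdgcfdeeebaabecgdb  b
    1  aabecgdb$fcfcbdgcfdeeeb  b
    2  abecgdb$fcfcbdgcfdeeeba  a
    3  b$fcfcbdgcfdeeebaabecgd  d
    4  baabecgdb$fcfcbdgcfdeee  e
    5  bdgcfdeeebaabecgdb$fcfc  c
    6  becgdb$fcfcbdgcfdeeebaa  a
    7  cbdgcfdeeebaabecgdb$fcf  f
    8  cfcbdgcfdeeebaabecgdb$f  f
    9  cfdeeebaabecgdb$fcfcbdg  g
   10  cgdb$fcfcbdgcfdeeebaabe  e
   11  db$fcfcbdgcfdeeebaabecg  g
   12  deeebaabecgdb$fcfcbdgcf  f
   13  dgcfdeeebaabecgdb$fcfcb  b
   14  ebaabecgdb$fcfcbdgcfdee  e
   15  ecgdb$fcfcbdgcfdeeebaab  b
   16  eebaabecgdb$fcfcbdgcfde  e
   17  eeebaabecgdb$fcfcbdgcfd  d
   18  fcbdgcfdeeebaabecgdb$fc  c
   19  fcfcbdgcfdeeebaabecgdb$  $
   20  fdeeebaabecgdb$fcfcbdgc  c
   21  gcfdeeebaabecgdb$fcfcbd  d
   22  gdb$fcfcbdgcfdeeebaabec  c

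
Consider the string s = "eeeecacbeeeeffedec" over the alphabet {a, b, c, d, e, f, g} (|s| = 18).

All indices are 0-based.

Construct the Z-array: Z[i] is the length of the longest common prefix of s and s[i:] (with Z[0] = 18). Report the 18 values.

Z[0]=18
i=1: outside box; Z[1]=3 extend→box=[1,4)
i=2: min(r-i=2, Z[1]=3)=2; Z[2]=2
i=3: min(r-i=1, Z[2]=2)=1; Z[3]=1
i=4: outside box; Z[4]=0
i=5: outside box; Z[5]=0
i=6: outside box; Z[6]=0
i=7: outside box; Z[7]=0
i=8: outside box; Z[8]=4 extend→box=[8,12)
i=9: min(r-i=3, Z[1]=3)=3; Z[9]=3
i=10: min(r-i=2, Z[2]=2)=2; Z[10]=2
i=11: min(r-i=1, Z[3]=1)=1; Z[11]=1
i=12: outside box; Z[12]=0
i=13: outside box; Z[13]=0
i=14: outside box; Z[14]=1 extend→box=[14,15)
i=15: outside box; Z[15]=0
i=16: outside box; Z[16]=1 extend→box=[16,17)
i=17: outside box; Z[17]=0

[18, 3, 2, 1, 0, 0, 0, 0, 4, 3, 2, 1, 0, 0, 1, 0, 1, 0]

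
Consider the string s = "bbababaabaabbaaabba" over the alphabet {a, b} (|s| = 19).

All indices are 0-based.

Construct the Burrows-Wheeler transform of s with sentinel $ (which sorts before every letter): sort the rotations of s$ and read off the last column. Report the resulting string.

rank  rotation              last
    0  $bbababaabaabbaaabba  a
    1  a$bbababaabaabbaaabb  b
    2  aaabba$bbababaabaabb  b
    3  aabaabbaaabba$bbabab  b
    4  aabba$bbababaabaabba  a
    5  aabbaaabba$bbababaab  b
    6  abaabaabbaaabba$bbab  b
    7  abaabbaaabba$bbababa  a
    8  ababaabaabbaaabba$bb  b
    9  abba$bbababaabaabbaa  a
   10  abbaaabba$bbababaaba  a
   11  ba$bbababaabaabbaaab  b
   12  baaabba$bbababaabaab  b
   13  baabaabbaaabba$bbaba  a
   14  baabbaaabba$bbababaa  a
   15  babaabaabbaaabba$bba  a
   16  bababaabaabbaaabba$b  b
   17  bba$bbababaabaabbaaa  a
   18  bbaaabba$bbababaabaa  a
   19  bbababaabaabbaaabba$  $

abbbabbabaabbaaabaa$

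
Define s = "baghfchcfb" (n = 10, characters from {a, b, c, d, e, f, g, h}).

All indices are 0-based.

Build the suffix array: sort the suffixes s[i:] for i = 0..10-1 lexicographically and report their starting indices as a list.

rank→(start, suffix):
  0 → (1, 'aghfchcfb')
  1 → (9, 'b')
  2 → (0, 'baghfchcfb')
  3 → (7, 'cfb')
  4 → (5, 'chcfb')
  5 → (8, 'fb')
  6 → (4, 'fchcfb')
  7 → (2, 'ghfchcfb')
  8 → (6, 'hcfb')
  9 → (3, 'hfchcfb')

[1, 9, 0, 7, 5, 8, 4, 2, 6, 3]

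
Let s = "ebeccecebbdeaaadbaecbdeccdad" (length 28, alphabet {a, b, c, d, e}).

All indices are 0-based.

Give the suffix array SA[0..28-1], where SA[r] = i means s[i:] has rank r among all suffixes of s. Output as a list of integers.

rank→(start, suffix):
  0 → (12, 'aaadbaecbdeccdad')
  1 → (13, 'aadbaecbdeccdad')
  2 → (26, 'ad')
  3 → (14, 'adbaecbdeccdad')
  4 → (17, 'aecbdeccdad')
  5 → (16, 'baecbdeccdad')
  6 → (8, 'bbdeaaadbaecbdeccdad')
  7 → (9, 'bdeaaadbaecbdeccdad')
  8 → (20, 'bdeccdad')
  9 → (1, 'beccecebbdeaaadbaecbdeccdad')
  10 → (19, 'cbdeccdad')
  11 → (23, 'ccdad')
  12 → (3, 'ccecebbdeaaadbaecbdeccdad')
  13 → (24, 'cdad')
  14 → (6, 'cebbdeaaadbaecbdeccdad')
  15 → (4, 'cecebbdeaaadbaecbdeccdad')
  16 → (27, 'd')
  17 → (25, 'dad')
  18 → (15, 'dbaecbdeccdad')
  19 → (10, 'deaaadbaecbdeccdad')
  20 → (21, 'deccdad')
  21 → (11, 'eaaadbaecbdeccdad')
  22 → (7, 'ebbdeaaadbaecbdeccdad')
  23 → (0, 'ebeccecebbdeaaadbaecbdeccdad')
  24 → (18, 'ecbdeccdad')
  25 → (22, 'eccdad')
  26 → (2, 'eccecebbdeaaadbaecbdeccdad')
  27 → (5, 'ecebbdeaaadbaecbdeccdad')

[12, 13, 26, 14, 17, 16, 8, 9, 20, 1, 19, 23, 3, 24, 6, 4, 27, 25, 15, 10, 21, 11, 7, 0, 18, 22, 2, 5]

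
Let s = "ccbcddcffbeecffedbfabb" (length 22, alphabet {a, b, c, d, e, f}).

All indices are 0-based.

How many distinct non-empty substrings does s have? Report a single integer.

234

rank | idx | suffix
   0 |  19 | abb
   1 |  21 | b
   2 |  20 | bb
   3 |   2 | bcddcffbeecffedbfabb
   4 |   9 | beecffedbfabb
   5 |  17 | bfabb
   6 |   1 | cbcddcffbeecffedbfabb
   7 |   0 | ccbcddcffbeecffedbfabb
   8 |   3 | cddcffbeecffedbfabb
   9 |   6 | cffbeecffedbfabb
  10 |  12 | cffedbfabb
  11 |  16 | dbfabb
  12 |   5 | dcffbeecffedbfabb
  13 |   4 | ddcffbeecffedbfabb
  14 |  11 | ecffedbfabb
  15 |  15 | edbfabb
  16 |  10 | eecffedbfabb
  17 |  18 | fabb
  18 |   8 | fbeecffedbfabb
  19 |  14 | fedbfabb
  20 |   7 | ffbeecffedbfabb
  21 |  13 | ffedbfabb

SA = [19, 21, 20, 2, 9, 17, 1, 0, 3, 6, 12, 16, 5, 4, 11, 15, 10, 18, 8, 14, 7, 13]
rank  pair      lcp
   1  s[19:],s[21:]  0  ''
   2  s[21:],s[20:]  1  'b'
   3  s[20:],s[2:]  1  'b'
   4  s[2:],s[9:]  1  'b'
   5  s[9:],s[17:]  1  'b'
   6  s[17:],s[1:]  0  ''
   7  s[1:],s[0:]  1  'c'
   8  s[0:],s[3:]  1  'c'
   9  s[3:],s[6:]  1  'c'
  10  s[6:],s[12:]  3  'cff'
  11  s[12:],s[16:]  0  ''
  12  s[16:],s[5:]  1  'd'
  13  s[5:],s[4:]  1  'd'
  14  s[4:],s[11:]  0  ''
  15  s[11:],s[15:]  1  'e'
  16  s[15:],s[10:]  1  'e'
  17  s[10:],s[18:]  0  ''
  18  s[18:],s[8:]  1  'f'
  19  s[8:],s[14:]  1  'f'
  20  s[14:],s[7:]  1  'f'
  21  s[7:],s[13:]  2  'ff'

n(n+1)/2 = 22·23/2 = 253
Σ LCP = 0 + 0 + 1 + 1 + 1 + 1 + 0 + 1 + 1 + 1 + 3 + 0 + 1 + 1 + 0 + 1 + 1 + 0 + 1 + 1 + 1 + 2 = 19
distinct = 253 − 19 = 234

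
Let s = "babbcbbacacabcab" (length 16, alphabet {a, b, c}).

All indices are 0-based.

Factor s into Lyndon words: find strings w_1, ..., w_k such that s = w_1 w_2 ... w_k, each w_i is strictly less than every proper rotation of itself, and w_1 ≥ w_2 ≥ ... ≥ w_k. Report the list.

emit factor 1: 'b' (i=0, period=1)
emit factor 2: 'abbcbbacacabc' (i=1, period=13)
emit factor 3: 'ab' (i=14, period=2)

["b", "abbcbbacacabc", "ab"]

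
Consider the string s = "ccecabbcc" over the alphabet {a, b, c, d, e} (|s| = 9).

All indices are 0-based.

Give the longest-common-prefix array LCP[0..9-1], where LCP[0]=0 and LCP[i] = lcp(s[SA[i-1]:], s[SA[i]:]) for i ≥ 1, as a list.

rank→(start, suffix):
  0 → (4, 'abbcc')
  1 → (5, 'bbcc')
  2 → (6, 'bcc')
  3 → (8, 'c')
  4 → (3, 'cabbcc')
  5 → (7, 'cc')
  6 → (0, 'ccecabbcc')
  7 → (1, 'cecabbcc')
  8 → (2, 'ecabbcc')

SA = [4, 5, 6, 8, 3, 7, 0, 1, 2]
i: (SA[i-1],SA[i]) lcp shared
  1: (4,5) 0 ''
  2: (5,6) 1 'b'
  3: (6,8) 0 ''
  4: (8,3) 1 'c'
  5: (3,7) 1 'c'
  6: (7,0) 2 'cc'
  7: (0,1) 1 'c'
  8: (1,2) 0 ''

[0, 0, 1, 0, 1, 1, 2, 1, 0]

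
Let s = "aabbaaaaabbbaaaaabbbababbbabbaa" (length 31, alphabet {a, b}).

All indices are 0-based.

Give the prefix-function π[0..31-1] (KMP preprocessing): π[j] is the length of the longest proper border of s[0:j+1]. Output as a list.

π[0] = 0
j=1 s[j]='a': π[1]=1 (border 'a')
j=2 s[j]='b': k: 1→0; π[2]=0 (border '')
j=3 s[j]='b': π[3]=0 (border '')
j=4 s[j]='a': π[4]=1 (border 'a')
j=5 s[j]='a': π[5]=2 (border 'aa')
j=6 s[j]='a': k: 2→1; π[6]=2 (border 'aa')
j=7 s[j]='a': k: 2→1; π[7]=2 (border 'aa')
j=8 s[j]='a': k: 2→1; π[8]=2 (border 'aa')
j=9 s[j]='b': π[9]=3 (border 'aab')
j=10 s[j]='b': π[10]=4 (border 'aabb')
j=11 s[j]='b': k: 4→0; π[11]=0 (border '')
j=12 s[j]='a': π[12]=1 (border 'a')
j=13 s[j]='a': π[13]=2 (border 'aa')
j=14 s[j]='a': k: 2→1; π[14]=2 (border 'aa')
j=15 s[j]='a': k: 2→1; π[15]=2 (border 'aa')
j=16 s[j]='a': k: 2→1; π[16]=2 (border 'aa')
j=17 s[j]='b': π[17]=3 (border 'aab')
j=18 s[j]='b': π[18]=4 (border 'aabb')
j=19 s[j]='b': k: 4→0; π[19]=0 (border '')
j=20 s[j]='a': π[20]=1 (border 'a')
j=21 s[j]='b': k: 1→0; π[21]=0 (border '')
j=22 s[j]='a': π[22]=1 (border 'a')
j=23 s[j]='b': k: 1→0; π[23]=0 (border '')
j=24 s[j]='b': π[24]=0 (border '')
j=25 s[j]='b': π[25]=0 (border '')
j=26 s[j]='a': π[26]=1 (border 'a')
j=27 s[j]='b': k: 1→0; π[27]=0 (border '')
j=28 s[j]='b': π[28]=0 (border '')
j=29 s[j]='a': π[29]=1 (border 'a')
j=30 s[j]='a': π[30]=2 (border 'aa')

[0, 1, 0, 0, 1, 2, 2, 2, 2, 3, 4, 0, 1, 2, 2, 2, 2, 3, 4, 0, 1, 0, 1, 0, 0, 0, 1, 0, 0, 1, 2]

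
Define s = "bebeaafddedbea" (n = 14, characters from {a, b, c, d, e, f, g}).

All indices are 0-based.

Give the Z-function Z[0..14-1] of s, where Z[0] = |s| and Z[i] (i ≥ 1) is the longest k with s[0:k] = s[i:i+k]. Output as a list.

Z[0]=14
i=1: fresh scan; Z[1]=0
i=2: fresh scan; Z[2]=2 extend→box=[2,4)
i=3: min(r-i=1, Z[1]=0)=0; Z[3]=0
i=4: fresh scan; Z[4]=0
i=5: fresh scan; Z[5]=0
i=6: fresh scan; Z[6]=0
i=7: fresh scan; Z[7]=0
i=8: fresh scan; Z[8]=0
i=9: fresh scan; Z[9]=0
i=10: fresh scan; Z[10]=0
i=11: fresh scan; Z[11]=2 extend→box=[11,13)
i=12: min(r-i=1, Z[1]=0)=0; Z[12]=0
i=13: fresh scan; Z[13]=0

[14, 0, 2, 0, 0, 0, 0, 0, 0, 0, 0, 2, 0, 0]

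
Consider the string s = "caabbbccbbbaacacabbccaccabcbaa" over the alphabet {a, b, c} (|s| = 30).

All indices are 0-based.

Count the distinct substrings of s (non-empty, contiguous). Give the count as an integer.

rank→(start, suffix):
  0 → (29, 'a')
  1 → (28, 'aa')
  2 → (1, 'aabbbccbbbaacacabbccaccabcbaa')
  3 → (11, 'aacacabbccaccabcbaa')
  4 → (2, 'abbbccbbbaacacabbccaccabcbaa')
  5 → (16, 'abbccaccabcbaa')
  6 → (24, 'abcbaa')
  7 → (14, 'acabbccaccabcbaa')
  8 → (12, 'acacabbccaccabcbaa')
  9 → (21, 'accabcbaa')
  10 → (27, 'baa')
  11 → (10, 'baacacabbccaccabcbaa')
  12 → (9, 'bbaacacabbccaccabcbaa')
  13 → (8, 'bbbaacacabbccaccabcbaa')
  14 → (3, 'bbbccbbbaacacabbccaccabcbaa')
  15 → (17, 'bbccaccabcbaa')
  16 → (4, 'bbccbbbaacacabbccaccabcbaa')
  17 → (25, 'bcbaa')
  18 → (18, 'bccaccabcbaa')
  19 → (5, 'bccbbbaacacabbccaccabcbaa')
  20 → (0, 'caabbbccbbbaacacabbccaccabcbaa')
  21 → (15, 'cabbccaccabcbaa')
  22 → (23, 'cabcbaa')
  23 → (13, 'cacabbccaccabcbaa')
  24 → (20, 'caccabcbaa')
  25 → (26, 'cbaa')
  26 → (7, 'cbbbaacacabbccaccabcbaa')
  27 → (22, 'ccabcbaa')
  28 → (19, 'ccaccabcbaa')
  29 → (6, 'ccbbbaacacabbccaccabcbaa')

SA = [29, 28, 1, 11, 2, 16, 24, 14, 12, 21, 27, 10, 9, 8, 3, 17, 4, 25, 18, 5, 0, 15, 23, 13, 20, 26, 7, 22, 19, 6]
[i] adj suffixes → lcp
  [1] 29/28 → 1 ('a')
  [2] 28/1 → 2 ('aa')
  [3] 1/11 → 2 ('aa')
  [4] 11/2 → 1 ('a')
  [5] 2/16 → 3 ('abb')
  [6] 16/24 → 2 ('ab')
  [7] 24/14 → 1 ('a')
  [8] 14/12 → 3 ('aca')
  [9] 12/21 → 2 ('ac')
  [10] 21/27 → 0 ('')
  [11] 27/10 → 3 ('baa')
  [12] 10/9 → 1 ('b')
  [13] 9/8 → 2 ('bb')
  [14] 8/3 → 3 ('bbb')
  [15] 3/17 → 2 ('bb')
  [16] 17/4 → 4 ('bbcc')
  [17] 4/25 → 1 ('b')
  [18] 25/18 → 2 ('bc')
  [19] 18/5 → 3 ('bcc')
  [20] 5/0 → 0 ('')
  [21] 0/15 → 2 ('ca')
  [22] 15/23 → 3 ('cab')
  [23] 23/13 → 2 ('ca')
  [24] 13/20 → 3 ('cac')
  [25] 20/26 → 1 ('c')
  [26] 26/7 → 2 ('cb')
  [27] 7/22 → 1 ('c')
  [28] 22/19 → 3 ('cca')
  [29] 19/6 → 2 ('cc')

n(n+1)/2 = 30·31/2 = 465
Σ LCP = 0 + 1 + 2 + 2 + 1 + 3 + 2 + 1 + 3 + 2 + 0 + 3 + 1 + 2 + 3 + 2 + 4 + 1 + 2 + 3 + 0 + 2 + 3 + 2 + 3 + 1 + 2 + 1 + 3 + 2 = 57
distinct = 465 − 57 = 408

408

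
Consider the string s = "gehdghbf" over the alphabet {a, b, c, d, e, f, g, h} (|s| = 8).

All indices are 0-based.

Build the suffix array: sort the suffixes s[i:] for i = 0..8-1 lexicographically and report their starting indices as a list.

[6, 3, 1, 7, 0, 4, 5, 2]

sorted suffixes:
  #0 SA[0]=6  'bf'
  #1 SA[1]=3  'dghbf'
  #2 SA[2]=1  'ehdghbf'
  #3 SA[3]=7  'f'
  #4 SA[4]=0  'gehdghbf'
  #5 SA[5]=4  'ghbf'
  #6 SA[6]=5  'hbf'
  #7 SA[7]=2  'hdghbf'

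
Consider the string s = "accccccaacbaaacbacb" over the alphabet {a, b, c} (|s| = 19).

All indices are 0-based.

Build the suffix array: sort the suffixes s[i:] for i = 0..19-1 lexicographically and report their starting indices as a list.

[11, 7, 12, 16, 8, 13, 0, 18, 10, 15, 6, 17, 9, 14, 5, 4, 3, 2, 1]

rank→(start, suffix):
  0 → (11, 'aaacbacb')
  1 → (7, 'aacbaaacbacb')
  2 → (12, 'aacbacb')
  3 → (16, 'acb')
  4 → (8, 'acbaaacbacb')
  5 → (13, 'acbacb')
  6 → (0, 'accccccaacbaaacbacb')
  7 → (18, 'b')
  8 → (10, 'baaacbacb')
  9 → (15, 'bacb')
  10 → (6, 'caacbaaacbacb')
  11 → (17, 'cb')
  12 → (9, 'cbaaacbacb')
  13 → (14, 'cbacb')
  14 → (5, 'ccaacbaaacbacb')
  15 → (4, 'cccaacbaaacbacb')
  16 → (3, 'ccccaacbaaacbacb')
  17 → (2, 'cccccaacbaaacbacb')
  18 → (1, 'ccccccaacbaaacbacb')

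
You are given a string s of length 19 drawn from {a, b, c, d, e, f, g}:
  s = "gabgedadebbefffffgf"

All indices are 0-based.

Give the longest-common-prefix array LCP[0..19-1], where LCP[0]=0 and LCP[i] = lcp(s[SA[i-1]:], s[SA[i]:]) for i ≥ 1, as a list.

rank→(start, suffix):
  0 → (1, 'abgedadebbefffffgf')
  1 → (6, 'adebbefffffgf')
  2 → (9, 'bbefffffgf')
  3 → (10, 'befffffgf')
  4 → (2, 'bgedadebbefffffgf')
  5 → (5, 'dadebbefffffgf')
  6 → (7, 'debbefffffgf')
  7 → (8, 'ebbefffffgf')
  8 → (4, 'edadebbefffffgf')
  9 → (11, 'efffffgf')
  10 → (18, 'f')
  11 → (12, 'fffffgf')
  12 → (13, 'ffffgf')
  13 → (14, 'fffgf')
  14 → (15, 'ffgf')
  15 → (16, 'fgf')
  16 → (0, 'gabgedadebbefffffgf')
  17 → (3, 'gedadebbefffffgf')
  18 → (17, 'gf')

SA = [1, 6, 9, 10, 2, 5, 7, 8, 4, 11, 18, 12, 13, 14, 15, 16, 0, 3, 17]
i: (SA[i-1],SA[i]) lcp shared
  1: (1,6) 1 'a'
  2: (6,9) 0 ''
  3: (9,10) 1 'b'
  4: (10,2) 1 'b'
  5: (2,5) 0 ''
  6: (5,7) 1 'd'
  7: (7,8) 0 ''
  8: (8,4) 1 'e'
  9: (4,11) 1 'e'
  10: (11,18) 0 ''
  11: (18,12) 1 'f'
  12: (12,13) 4 'ffff'
  13: (13,14) 3 'fff'
  14: (14,15) 2 'ff'
  15: (15,16) 1 'f'
  16: (16,0) 0 ''
  17: (0,3) 1 'g'
  18: (3,17) 1 'g'

[0, 1, 0, 1, 1, 0, 1, 0, 1, 1, 0, 1, 4, 3, 2, 1, 0, 1, 1]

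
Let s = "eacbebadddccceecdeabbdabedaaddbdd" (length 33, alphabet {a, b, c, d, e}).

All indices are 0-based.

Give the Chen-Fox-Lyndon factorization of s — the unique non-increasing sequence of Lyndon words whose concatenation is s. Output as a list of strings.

["e", "acbebadddccceecde", "abbdabed", "aaddbdd"]

emit factor 1: 'e' (i=0, period=1)
emit factor 2: 'acbebadddccceecde' (i=1, period=17)
emit factor 3: 'abbdabed' (i=18, period=8)
emit factor 4: 'aaddbdd' (i=26, period=7)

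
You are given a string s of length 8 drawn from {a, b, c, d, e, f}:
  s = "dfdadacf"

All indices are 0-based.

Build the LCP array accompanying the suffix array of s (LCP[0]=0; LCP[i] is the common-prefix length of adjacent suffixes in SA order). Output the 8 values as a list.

rank | idx | suffix
   0 |   5 | acf
   1 |   3 | adacf
   2 |   6 | cf
   3 |   4 | dacf
   4 |   2 | dadacf
   5 |   0 | dfdadacf
   6 |   7 | f
   7 |   1 | fdadacf

SA = [5, 3, 6, 4, 2, 0, 7, 1]
rank  pair      lcp
   1  s[5:],s[3:]  1  'a'
   2  s[3:],s[6:]  0  ''
   3  s[6:],s[4:]  0  ''
   4  s[4:],s[2:]  2  'da'
   5  s[2:],s[0:]  1  'd'
   6  s[0:],s[7:]  0  ''
   7  s[7:],s[1:]  1  'f'

[0, 1, 0, 0, 2, 1, 0, 1]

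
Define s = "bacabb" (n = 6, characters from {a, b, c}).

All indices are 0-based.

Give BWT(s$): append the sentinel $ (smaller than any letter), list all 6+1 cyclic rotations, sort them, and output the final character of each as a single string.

bcbb$aa

rank  rotation last
    0  $bacabb  b
    1  abb$bac  c
    2  acabb$b  b
    3  b$bacab  b
    4  bacabb$  $
    5  bb$baca  a
    6  cabb$ba  a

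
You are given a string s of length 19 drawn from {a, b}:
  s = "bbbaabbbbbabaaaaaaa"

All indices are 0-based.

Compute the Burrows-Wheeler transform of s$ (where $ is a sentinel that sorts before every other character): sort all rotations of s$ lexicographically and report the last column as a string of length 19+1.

rank  rotation              last
    0  $bbbaabbbbbabaaaaaaa  a
    1  a$bbbaabbbbbabaaaaaa  a
    2  aa$bbbaabbbbbabaaaaa  a
    3  aaa$bbbaabbbbbabaaaa  a
    4  aaaa$bbbaabbbbbabaaa  a
    5  aaaaa$bbbaabbbbbabaa  a
    6  aaaaaa$bbbaabbbbbaba  a
    7  aaaaaaa$bbbaabbbbbab  b
    8  aabbbbbabaaaaaaa$bbb  b
    9  abaaaaaaa$bbbaabbbbb  b
   10  abbbbbabaaaaaaa$bbba  a
   11  baaaaaaa$bbbaabbbbba  a
   12  baabbbbbabaaaaaaa$bb  b
   13  babaaaaaaa$bbbaabbbb  b
   14  bbaabbbbbabaaaaaaa$b  b
   15  bbabaaaaaaa$bbbaabbb  b
   16  bbbaabbbbbabaaaaaaa$  $
   17  bbbabaaaaaaa$bbbaabb  b
   18  bbbbabaaaaaaa$bbbaab  b
   19  bbbbbabaaaaaaa$bbbaa  a

aaaaaaabbbaabbbb$bba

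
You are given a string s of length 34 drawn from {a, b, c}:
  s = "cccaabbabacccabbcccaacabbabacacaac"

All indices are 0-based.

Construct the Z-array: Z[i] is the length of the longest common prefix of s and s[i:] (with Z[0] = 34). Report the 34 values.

[34, 2, 1, 0, 0, 0, 0, 0, 0, 0, 4, 2, 1, 0, 0, 0, 5, 2, 1, 0, 0, 1, 0, 0, 0, 0, 0, 0, 1, 0, 1, 0, 0, 1]

Z[0]=34
i=1: i≥r, start 0; Z[1]=2 grow→box=[1,3)
i=2: min(r-i=1, Z[1]=2)=1; Z[2]=1
i=3: i≥r, start 0; Z[3]=0
i=4: i≥r, start 0; Z[4]=0
i=5: i≥r, start 0; Z[5]=0
i=6: i≥r, start 0; Z[6]=0
i=7: i≥r, start 0; Z[7]=0
i=8: i≥r, start 0; Z[8]=0
i=9: i≥r, start 0; Z[9]=0
i=10: i≥r, start 0; Z[10]=4 grow→box=[10,14)
i=11: min(r-i=3, Z[1]=2)=2; Z[11]=2
i=12: min(r-i=2, Z[2]=1)=1; Z[12]=1
i=13: min(r-i=1, Z[3]=0)=0; Z[13]=0
i=14: i≥r, start 0; Z[14]=0
i=15: i≥r, start 0; Z[15]=0
i=16: i≥r, start 0; Z[16]=5 grow→box=[16,21)
i=17: min(r-i=4, Z[1]=2)=2; Z[17]=2
i=18: min(r-i=3, Z[2]=1)=1; Z[18]=1
i=19: min(r-i=2, Z[3]=0)=0; Z[19]=0
i=20: min(r-i=1, Z[4]=0)=0; Z[20]=0
i=21: i≥r, start 0; Z[21]=1 grow→box=[21,22)
i=22: i≥r, start 0; Z[22]=0
i=23: i≥r, start 0; Z[23]=0
i=24: i≥r, start 0; Z[24]=0
i=25: i≥r, start 0; Z[25]=0
i=26: i≥r, start 0; Z[26]=0
i=27: i≥r, start 0; Z[27]=0
i=28: i≥r, start 0; Z[28]=1 grow→box=[28,29)
i=29: i≥r, start 0; Z[29]=0
i=30: i≥r, start 0; Z[30]=1 grow→box=[30,31)
i=31: i≥r, start 0; Z[31]=0
i=32: i≥r, start 0; Z[32]=0
i=33: i≥r, start 0; Z[33]=1 grow→box=[33,34)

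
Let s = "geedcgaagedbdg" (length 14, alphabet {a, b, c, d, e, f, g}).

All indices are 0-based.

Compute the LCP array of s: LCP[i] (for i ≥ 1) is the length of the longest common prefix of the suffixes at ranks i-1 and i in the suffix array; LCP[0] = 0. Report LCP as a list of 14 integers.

[0, 1, 0, 0, 0, 1, 1, 0, 2, 1, 0, 1, 1, 2]

rank | idx | suffix
   0 |   6 | aagedbdg
   1 |   7 | agedbdg
   2 |  11 | bdg
   3 |   4 | cgaagedbdg
   4 |  10 | dbdg
   5 |   3 | dcgaagedbdg
   6 |  12 | dg
   7 |   9 | edbdg
   8 |   2 | edcgaagedbdg
   9 |   1 | eedcgaagedbdg
  10 |  13 | g
  11 |   5 | gaagedbdg
  12 |   8 | gedbdg
  13 |   0 | geedcgaagedbdg

SA = [6, 7, 11, 4, 10, 3, 12, 9, 2, 1, 13, 5, 8, 0]
rank  pair      lcp
   1  s[6:],s[7:]  1  'a'
   2  s[7:],s[11:]  0  ''
   3  s[11:],s[4:]  0  ''
   4  s[4:],s[10:]  0  ''
   5  s[10:],s[3:]  1  'd'
   6  s[3:],s[12:]  1  'd'
   7  s[12:],s[9:]  0  ''
   8  s[9:],s[2:]  2  'ed'
   9  s[2:],s[1:]  1  'e'
  10  s[1:],s[13:]  0  ''
  11  s[13:],s[5:]  1  'g'
  12  s[5:],s[8:]  1  'g'
  13  s[8:],s[0:]  2  'ge'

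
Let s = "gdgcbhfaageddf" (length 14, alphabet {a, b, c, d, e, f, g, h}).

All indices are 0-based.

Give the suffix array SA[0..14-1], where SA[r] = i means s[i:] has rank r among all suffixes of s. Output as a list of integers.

[7, 8, 4, 3, 11, 12, 1, 10, 13, 6, 2, 0, 9, 5]

sorted suffixes:
  #0 SA[0]=7  'aageddf'
  #1 SA[1]=8  'ageddf'
  #2 SA[2]=4  'bhfaageddf'
  #3 SA[3]=3  'cbhfaageddf'
  #4 SA[4]=11  'ddf'
  #5 SA[5]=12  'df'
  #6 SA[6]=1  'dgcbhfaageddf'
  #7 SA[7]=10  'eddf'
  #8 SA[8]=13  'f'
  #9 SA[9]=6  'faageddf'
  #10 SA[10]=2  'gcbhfaageddf'
  #11 SA[11]=0  'gdgcbhfaageddf'
  #12 SA[12]=9  'geddf'
  #13 SA[13]=5  'hfaageddf'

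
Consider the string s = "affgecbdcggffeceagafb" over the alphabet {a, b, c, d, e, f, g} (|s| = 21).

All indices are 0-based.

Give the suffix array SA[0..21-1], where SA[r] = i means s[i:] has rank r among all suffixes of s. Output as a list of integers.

[18, 0, 16, 20, 6, 5, 14, 8, 7, 15, 4, 13, 19, 12, 11, 1, 2, 17, 3, 10, 9]

rank | idx | suffix
   0 |  18 | afb
   1 |   0 | affgecbdcggffeceagafb
   2 |  16 | agafb
   3 |  20 | b
   4 |   6 | bdcggffeceagafb
   5 |   5 | cbdcggffeceagafb
   6 |  14 | ceagafb
   7 |   8 | cggffeceagafb
   8 |   7 | dcggffeceagafb
   9 |  15 | eagafb
  10 |   4 | ecbdcggffeceagafb
  11 |  13 | eceagafb
  12 |  19 | fb
  13 |  12 | feceagafb
  14 |  11 | ffeceagafb
  15 |   1 | ffgecbdcggffeceagafb
  16 |   2 | fgecbdcggffeceagafb
  17 |  17 | gafb
  18 |   3 | gecbdcggffeceagafb
  19 |  10 | gffeceagafb
  20 |   9 | ggffeceagafb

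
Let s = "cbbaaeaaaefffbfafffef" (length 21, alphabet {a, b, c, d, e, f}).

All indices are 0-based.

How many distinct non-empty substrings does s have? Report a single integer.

206

rank | idx | suffix
   0 |   6 | aaaefffbfafffef
   1 |   3 | aaeaaaefffbfafffef
   2 |   7 | aaefffbfafffef
   3 |   4 | aeaaaefffbfafffef
   4 |   8 | aefffbfafffef
   5 |  15 | afffef
   6 |   2 | baaeaaaefffbfafffef
   7 |   1 | bbaaeaaaefffbfafffef
   8 |  13 | bfafffef
   9 |   0 | cbbaaeaaaefffbfafffef
  10 |   5 | eaaaefffbfafffef
  11 |  19 | ef
  12 |   9 | efffbfafffef
  13 |  20 | f
  14 |  14 | fafffef
  15 |  12 | fbfafffef
  16 |  18 | fef
  17 |  11 | ffbfafffef
  18 |  17 | ffef
  19 |  10 | fffbfafffef
  20 |  16 | fffef

SA = [6, 3, 7, 4, 8, 15, 2, 1, 13, 0, 5, 19, 9, 20, 14, 12, 18, 11, 17, 10, 16]
i: (SA[i-1],SA[i]) lcp shared
  1: (6,3) 2 'aa'
  2: (3,7) 3 'aae'
  3: (7,4) 1 'a'
  4: (4,8) 2 'ae'
  5: (8,15) 1 'a'
  6: (15,2) 0 ''
  7: (2,1) 1 'b'
  8: (1,13) 1 'b'
  9: (13,0) 0 ''
  10: (0,5) 0 ''
  11: (5,19) 1 'e'
  12: (19,9) 2 'ef'
  13: (9,20) 0 ''
  14: (20,14) 1 'f'
  15: (14,12) 1 'f'
  16: (12,18) 1 'f'
  17: (18,11) 1 'f'
  18: (11,17) 2 'ff'
  19: (17,10) 2 'ff'
  20: (10,16) 3 'fff'

n(n+1)/2 = 21·22/2 = 231
Σ LCP = 0 + 2 + 3 + 1 + 2 + 1 + 0 + 1 + 1 + 0 + 0 + 1 + 2 + 0 + 1 + 1 + 1 + 1 + 2 + 2 + 3 = 25
distinct = 231 − 25 = 206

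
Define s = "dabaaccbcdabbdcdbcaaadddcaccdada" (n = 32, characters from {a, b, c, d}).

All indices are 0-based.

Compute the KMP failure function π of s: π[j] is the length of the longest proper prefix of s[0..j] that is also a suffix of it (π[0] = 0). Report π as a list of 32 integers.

π[0] = 0
j=1 s[j]='a': π[1]=0 (border '')
j=2 s[j]='b': π[2]=0 (border '')
j=3 s[j]='a': π[3]=0 (border '')
j=4 s[j]='a': π[4]=0 (border '')
j=5 s[j]='c': π[5]=0 (border '')
j=6 s[j]='c': π[6]=0 (border '')
j=7 s[j]='b': π[7]=0 (border '')
j=8 s[j]='c': π[8]=0 (border '')
j=9 s[j]='d': π[9]=1 (border 'd')
j=10 s[j]='a': π[10]=2 (border 'da')
j=11 s[j]='b': π[11]=3 (border 'dab')
j=12 s[j]='b': k: 3→0; π[12]=0 (border '')
j=13 s[j]='d': π[13]=1 (border 'd')
j=14 s[j]='c': k: 1→0; π[14]=0 (border '')
j=15 s[j]='d': π[15]=1 (border 'd')
j=16 s[j]='b': k: 1→0; π[16]=0 (border '')
j=17 s[j]='c': π[17]=0 (border '')
j=18 s[j]='a': π[18]=0 (border '')
j=19 s[j]='a': π[19]=0 (border '')
j=20 s[j]='a': π[20]=0 (border '')
j=21 s[j]='d': π[21]=1 (border 'd')
j=22 s[j]='d': k: 1→0; π[22]=1 (border 'd')
j=23 s[j]='d': k: 1→0; π[23]=1 (border 'd')
j=24 s[j]='c': k: 1→0; π[24]=0 (border '')
j=25 s[j]='a': π[25]=0 (border '')
j=26 s[j]='c': π[26]=0 (border '')
j=27 s[j]='c': π[27]=0 (border '')
j=28 s[j]='d': π[28]=1 (border 'd')
j=29 s[j]='a': π[29]=2 (border 'da')
j=30 s[j]='d': k: 2→0; π[30]=1 (border 'd')
j=31 s[j]='a': π[31]=2 (border 'da')

[0, 0, 0, 0, 0, 0, 0, 0, 0, 1, 2, 3, 0, 1, 0, 1, 0, 0, 0, 0, 0, 1, 1, 1, 0, 0, 0, 0, 1, 2, 1, 2]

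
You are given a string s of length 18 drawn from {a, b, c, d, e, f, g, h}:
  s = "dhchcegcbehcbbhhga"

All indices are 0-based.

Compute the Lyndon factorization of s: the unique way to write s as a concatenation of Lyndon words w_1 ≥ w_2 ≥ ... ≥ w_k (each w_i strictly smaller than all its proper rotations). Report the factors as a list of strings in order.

["dh", "ch", "ceg", "c", "behc", "bbhhg", "a"]

emit factor 1: 'dh' (i=0, period=2)
emit factor 2: 'ch' (i=2, period=2)
emit factor 3: 'ceg' (i=4, period=3)
emit factor 4: 'c' (i=7, period=1)
emit factor 5: 'behc' (i=8, period=4)
emit factor 6: 'bbhhg' (i=12, period=5)
emit factor 7: 'a' (i=17, period=1)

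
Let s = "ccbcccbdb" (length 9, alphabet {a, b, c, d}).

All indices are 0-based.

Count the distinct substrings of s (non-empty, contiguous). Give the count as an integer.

35

rank→(start, suffix):
  0 → (8, 'b')
  1 → (2, 'bcccbdb')
  2 → (6, 'bdb')
  3 → (1, 'cbcccbdb')
  4 → (5, 'cbdb')
  5 → (0, 'ccbcccbdb')
  6 → (4, 'ccbdb')
  7 → (3, 'cccbdb')
  8 → (7, 'db')

SA = [8, 2, 6, 1, 5, 0, 4, 3, 7]
rank  pair      lcp
   1  s[8:],s[2:]  1  'b'
   2  s[2:],s[6:]  1  'b'
   3  s[6:],s[1:]  0  ''
   4  s[1:],s[5:]  2  'cb'
   5  s[5:],s[0:]  1  'c'
   6  s[0:],s[4:]  3  'ccb'
   7  s[4:],s[3:]  2  'cc'
   8  s[3:],s[7:]  0  ''

n(n+1)/2 = 9·10/2 = 45
Σ LCP = 0 + 1 + 1 + 0 + 2 + 1 + 3 + 2 + 0 = 10
distinct = 45 − 10 = 35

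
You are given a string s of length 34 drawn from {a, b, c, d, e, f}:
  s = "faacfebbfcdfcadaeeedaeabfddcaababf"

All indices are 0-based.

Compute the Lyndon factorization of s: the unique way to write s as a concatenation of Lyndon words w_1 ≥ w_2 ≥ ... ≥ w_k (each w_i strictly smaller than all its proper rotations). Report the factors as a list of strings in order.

["f", "aacfebbfcdfcadaeeedaeabfddc", "aababf"]

emit factor 1: 'f' (i=0, period=1)
emit factor 2: 'aacfebbfcdfcadaeeedaeabfddc' (i=1, period=27)
emit factor 3: 'aababf' (i=28, period=6)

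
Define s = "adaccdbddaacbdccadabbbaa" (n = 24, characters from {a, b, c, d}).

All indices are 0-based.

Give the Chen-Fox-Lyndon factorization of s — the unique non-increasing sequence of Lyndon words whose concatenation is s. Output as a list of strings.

["ad", "accdbdd", "aacbdccadabbb", "a", "a"]

emit factor 1: 'ad' (i=0, period=2)
emit factor 2: 'accdbdd' (i=2, period=7)
emit factor 3: 'aacbdccadabbb' (i=9, period=13)
emit factor 4: 'a' (i=22, period=1)
emit factor 5: 'a' (i=23, period=1)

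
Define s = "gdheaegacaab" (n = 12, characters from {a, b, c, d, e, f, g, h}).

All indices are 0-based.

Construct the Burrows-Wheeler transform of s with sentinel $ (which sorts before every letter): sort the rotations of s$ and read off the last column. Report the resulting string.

rank  rotation       last
    0  $gdheaegacaab  b
    1  aab$gdheaegac  c
    2  ab$gdheaegaca  a
    3  acaab$gdheaeg  g
    4  aegacaab$gdhe  e
    5  b$gdheaegacaa  a
    6  caab$gdheaega  a
    7  dheaegacaab$g  g
    8  eaegacaab$gdh  h
    9  egacaab$gdhea  a
   10  gacaab$gdheae  e
   11  gdheaegacaab$  $
   12  heaegacaab$gd  d

bcageaaghae$d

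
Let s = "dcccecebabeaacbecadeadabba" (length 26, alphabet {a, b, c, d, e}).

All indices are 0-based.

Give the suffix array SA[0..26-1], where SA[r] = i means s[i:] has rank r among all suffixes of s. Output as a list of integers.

[25, 11, 22, 8, 12, 20, 17, 24, 7, 23, 9, 14, 16, 13, 1, 2, 5, 3, 21, 0, 18, 10, 19, 6, 15, 4]

rank→(start, suffix):
  0 → (25, 'a')
  1 → (11, 'aacbecadeadabba')
  2 → (22, 'abba')
  3 → (8, 'abeaacbecadeadabba')
  4 → (12, 'acbecadeadabba')
  5 → (20, 'adabba')
  6 → (17, 'adeadabba')
  7 → (24, 'ba')
  8 → (7, 'babeaacbecadeadabba')
  9 → (23, 'bba')
  10 → (9, 'beaacbecadeadabba')
  11 → (14, 'becadeadabba')
  12 → (16, 'cadeadabba')
  13 → (13, 'cbecadeadabba')
  14 → (1, 'cccecebabeaacbecadeadabba')
  15 → (2, 'ccecebabeaacbecadeadabba')
  16 → (5, 'cebabeaacbecadeadabba')
  17 → (3, 'cecebabeaacbecadeadabba')
  18 → (21, 'dabba')
  19 → (0, 'dcccecebabeaacbecadeadabba')
  20 → (18, 'deadabba')
  21 → (10, 'eaacbecadeadabba')
  22 → (19, 'eadabba')
  23 → (6, 'ebabeaacbecadeadabba')
  24 → (15, 'ecadeadabba')
  25 → (4, 'ecebabeaacbecadeadabba')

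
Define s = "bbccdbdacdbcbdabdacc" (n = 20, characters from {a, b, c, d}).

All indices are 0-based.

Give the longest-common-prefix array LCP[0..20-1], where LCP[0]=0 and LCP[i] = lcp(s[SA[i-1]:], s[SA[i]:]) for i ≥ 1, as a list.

[0, 1, 2, 0, 1, 2, 1, 3, 4, 0, 1, 1, 2, 1, 3, 0, 2, 3, 1, 2]

rank→(start, suffix):
  0 → (14, 'abdacc')
  1 → (17, 'acc')
  2 → (7, 'acdbcbdabdacc')
  3 → (0, 'bbccdbdacdbcbdabdacc')
  4 → (10, 'bcbdabdacc')
  5 → (1, 'bccdbdacdbcbdabdacc')
  6 → (12, 'bdabdacc')
  7 → (15, 'bdacc')
  8 → (5, 'bdacdbcbdabdacc')
  9 → (19, 'c')
  10 → (11, 'cbdabdacc')
  11 → (18, 'cc')
  12 → (2, 'ccdbdacdbcbdabdacc')
  13 → (8, 'cdbcbdabdacc')
  14 → (3, 'cdbdacdbcbdabdacc')
  15 → (13, 'dabdacc')
  16 → (16, 'dacc')
  17 → (6, 'dacdbcbdabdacc')
  18 → (9, 'dbcbdabdacc')
  19 → (4, 'dbdacdbcbdabdacc')

SA = [14, 17, 7, 0, 10, 1, 12, 15, 5, 19, 11, 18, 2, 8, 3, 13, 16, 6, 9, 4]
i: (SA[i-1],SA[i]) lcp shared
  1: (14,17) 1 'a'
  2: (17,7) 2 'ac'
  3: (7,0) 0 ''
  4: (0,10) 1 'b'
  5: (10,1) 2 'bc'
  6: (1,12) 1 'b'
  7: (12,15) 3 'bda'
  8: (15,5) 4 'bdac'
  9: (5,19) 0 ''
  10: (19,11) 1 'c'
  11: (11,18) 1 'c'
  12: (18,2) 2 'cc'
  13: (2,8) 1 'c'
  14: (8,3) 3 'cdb'
  15: (3,13) 0 ''
  16: (13,16) 2 'da'
  17: (16,6) 3 'dac'
  18: (6,9) 1 'd'
  19: (9,4) 2 'db'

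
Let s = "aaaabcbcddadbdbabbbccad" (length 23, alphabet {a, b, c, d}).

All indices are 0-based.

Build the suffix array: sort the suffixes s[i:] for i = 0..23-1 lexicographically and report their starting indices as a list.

rank→(start, suffix):
  0 → (0, 'aaaabcbcddadbdbabbbccad')
  1 → (1, 'aaabcbcddadbdbabbbccad')
  2 → (2, 'aabcbcddadbdbabbbccad')
  3 → (15, 'abbbccad')
  4 → (3, 'abcbcddadbdbabbbccad')
  5 → (21, 'ad')
  6 → (10, 'adbdbabbbccad')
  7 → (14, 'babbbccad')
  8 → (16, 'bbbccad')
  9 → (17, 'bbccad')
  10 → (4, 'bcbcddadbdbabbbccad')
  11 → (18, 'bccad')
  12 → (6, 'bcddadbdbabbbccad')
  13 → (12, 'bdbabbbccad')
  14 → (20, 'cad')
  15 → (5, 'cbcddadbdbabbbccad')
  16 → (19, 'ccad')
  17 → (7, 'cddadbdbabbbccad')
  18 → (22, 'd')
  19 → (9, 'dadbdbabbbccad')
  20 → (13, 'dbabbbccad')
  21 → (11, 'dbdbabbbccad')
  22 → (8, 'ddadbdbabbbccad')

[0, 1, 2, 15, 3, 21, 10, 14, 16, 17, 4, 18, 6, 12, 20, 5, 19, 7, 22, 9, 13, 11, 8]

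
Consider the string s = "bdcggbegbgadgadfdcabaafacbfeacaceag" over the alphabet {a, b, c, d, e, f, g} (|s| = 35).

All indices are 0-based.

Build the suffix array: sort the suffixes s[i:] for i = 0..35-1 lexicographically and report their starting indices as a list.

[20, 18, 28, 23, 30, 13, 10, 21, 33, 19, 0, 5, 25, 8, 17, 29, 24, 31, 2, 16, 1, 14, 11, 27, 32, 6, 22, 15, 26, 34, 12, 9, 4, 7, 3]

sorted suffixes:
  #0 SA[0]=20  'aafacbfeacaceag'
  #1 SA[1]=18  'abaafacbfeacaceag'
  #2 SA[2]=28  'acaceag'
  #3 SA[3]=23  'acbfeacaceag'
  #4 SA[4]=30  'aceag'
  #5 SA[5]=13  'adfdcabaafacbfeacaceag'
  #6 SA[6]=10  'adgadfdcabaafacbfeacaceag'
  #7 SA[7]=21  'afacbfeacaceag'
  #8 SA[8]=33  'ag'
  #9 SA[9]=19  'baafacbfeacaceag'
  #10 SA[10]=0  'bdcggbegbgadgadfdcabaafacbfeacaceag'
  #11 SA[11]=5  'begbgadgadfdcabaafacbfeacaceag'
  #12 SA[12]=25  'bfeacaceag'
  #13 SA[13]=8  'bgadgadfdcabaafacbfeacaceag'
  #14 SA[14]=17  'cabaafacbfeacaceag'
  #15 SA[15]=29  'caceag'
  #16 SA[16]=24  'cbfeacaceag'
  #17 SA[17]=31  'ceag'
  #18 SA[18]=2  'cggbegbgadgadfdcabaafacbfeacaceag'
  #19 SA[19]=16  'dcabaafacbfeacaceag'
  #20 SA[20]=1  'dcggbegbgadgadfdcabaafacbfeacaceag'
  #21 SA[21]=14  'dfdcabaafacbfeacaceag'
  #22 SA[22]=11  'dgadfdcabaafacbfeacaceag'
  #23 SA[23]=27  'eacaceag'
  #24 SA[24]=32  'eag'
  #25 SA[25]=6  'egbgadgadfdcabaafacbfeacaceag'
  #26 SA[26]=22  'facbfeacaceag'
  #27 SA[27]=15  'fdcabaafacbfeacaceag'
  #28 SA[28]=26  'feacaceag'
  #29 SA[29]=34  'g'
  #30 SA[30]=12  'gadfdcabaafacbfeacaceag'
  #31 SA[31]=9  'gadgadfdcabaafacbfeacaceag'
  #32 SA[32]=4  'gbegbgadgadfdcabaafacbfeacaceag'
  #33 SA[33]=7  'gbgadgadfdcabaafacbfeacaceag'
  #34 SA[34]=3  'ggbegbgadgadfdcabaafacbfeacaceag'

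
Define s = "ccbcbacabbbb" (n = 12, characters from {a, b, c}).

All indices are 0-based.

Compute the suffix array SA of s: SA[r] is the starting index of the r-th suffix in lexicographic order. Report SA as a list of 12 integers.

[7, 5, 11, 4, 10, 9, 8, 2, 6, 3, 1, 0]

rank | idx | suffix
   0 |   7 | abbbb
   1 |   5 | acabbbb
   2 |  11 | b
   3 |   4 | bacabbbb
   4 |  10 | bb
   5 |   9 | bbb
   6 |   8 | bbbb
   7 |   2 | bcbacabbbb
   8 |   6 | cabbbb
   9 |   3 | cbacabbbb
  10 |   1 | cbcbacabbbb
  11 |   0 | ccbcbacabbbb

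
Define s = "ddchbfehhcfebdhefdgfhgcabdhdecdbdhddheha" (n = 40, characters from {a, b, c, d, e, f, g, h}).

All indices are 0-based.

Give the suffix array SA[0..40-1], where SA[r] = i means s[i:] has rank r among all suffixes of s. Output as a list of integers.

[39, 23, 31, 24, 12, 4, 22, 29, 9, 2, 30, 1, 0, 34, 27, 17, 32, 25, 13, 35, 11, 28, 15, 37, 6, 16, 10, 5, 19, 21, 18, 38, 3, 8, 33, 26, 14, 36, 20, 7]

rank | idx | suffix
   0 |  39 | a
   1 |  23 | abdhdecdbdhddheha
   2 |  31 | bdhddheha
   3 |  24 | bdhdecdbdhddheha
   4 |  12 | bdhefdgfhgcabdhdecdbdhddheha
   5 |   4 | bfehhcfebdhefdgfhgcabdhdecdbdhddheha
   6 |  22 | cabdhdecdbdhddheha
   7 |  29 | cdbdhddheha
   8 |   9 | cfebdhefdgfhgcabdhdecdbdhddheha
   9 |   2 | chbfehhcfebdhefdgfhgcabdhdecdbdhddheha
  10 |  30 | dbdhddheha
  11 |   1 | dchbfehhcfebdhefdgfhgcabdhdecdbdhddheha
  12 |   0 | ddchbfehhcfebdhefdgfhgcabdhdecdbdhddheha
  13 |  34 | ddheha
  14 |  27 | decdbdhddheha
  15 |  17 | dgfhgcabdhdecdbdhddheha
  16 |  32 | dhddheha
  17 |  25 | dhdecdbdhddheha
  18 |  13 | dhefdgfhgcabdhdecdbdhddheha
  19 |  35 | dheha
  20 |  11 | ebdhefdgfhgcabdhdecdbdhddheha
  21 |  28 | ecdbdhddheha
  22 |  15 | efdgfhgcabdhdecdbdhddheha
  23 |  37 | eha
  24 |   6 | ehhcfebdhefdgfhgcabdhdecdbdhddheha
  25 |  16 | fdgfhgcabdhdecdbdhddheha
  26 |  10 | febdhefdgfhgcabdhdecdbdhddheha
  27 |   5 | fehhcfebdhefdgfhgcabdhdecdbdhddheha
  28 |  19 | fhgcabdhdecdbdhddheha
  29 |  21 | gcabdhdecdbdhddheha
  30 |  18 | gfhgcabdhdecdbdhddheha
  31 |  38 | ha
  32 |   3 | hbfehhcfebdhefdgfhgcabdhdecdbdhddheha
  33 |   8 | hcfebdhefdgfhgcabdhdecdbdhddheha
  34 |  33 | hddheha
  35 |  26 | hdecdbdhddheha
  36 |  14 | hefdgfhgcabdhdecdbdhddheha
  37 |  36 | heha
  38 |  20 | hgcabdhdecdbdhddheha
  39 |   7 | hhcfebdhefdgfhgcabdhdecdbdhddheha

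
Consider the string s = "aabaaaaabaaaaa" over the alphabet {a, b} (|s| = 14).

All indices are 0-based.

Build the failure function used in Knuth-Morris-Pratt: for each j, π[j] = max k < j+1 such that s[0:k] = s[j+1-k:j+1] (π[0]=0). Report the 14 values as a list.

[0, 1, 0, 1, 2, 2, 2, 2, 3, 4, 5, 6, 7, 8]

π[0] = 0
j=1 s[j]='a': π[1]=1 (border 'a')
j=2 s[j]='b': k: 1→0; π[2]=0 (border '')
j=3 s[j]='a': π[3]=1 (border 'a')
j=4 s[j]='a': π[4]=2 (border 'aa')
j=5 s[j]='a': k: 2→1; π[5]=2 (border 'aa')
j=6 s[j]='a': k: 2→1; π[6]=2 (border 'aa')
j=7 s[j]='a': k: 2→1; π[7]=2 (border 'aa')
j=8 s[j]='b': π[8]=3 (border 'aab')
j=9 s[j]='a': π[9]=4 (border 'aaba')
j=10 s[j]='a': π[10]=5 (border 'aabaa')
j=11 s[j]='a': π[11]=6 (border 'aabaaa')
j=12 s[j]='a': π[12]=7 (border 'aabaaaa')
j=13 s[j]='a': π[13]=8 (border 'aabaaaaa')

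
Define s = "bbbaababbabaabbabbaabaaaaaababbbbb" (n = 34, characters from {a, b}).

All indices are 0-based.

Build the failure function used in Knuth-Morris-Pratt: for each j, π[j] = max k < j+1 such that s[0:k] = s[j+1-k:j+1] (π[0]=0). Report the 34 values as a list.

π[0] = 0
j=1 s[j]='b': π[1]=1 (border 'b')
j=2 s[j]='b': π[2]=2 (border 'bb')
j=3 s[j]='a': k: 2→1→0; π[3]=0 (border '')
j=4 s[j]='a': π[4]=0 (border '')
j=5 s[j]='b': π[5]=1 (border 'b')
j=6 s[j]='a': k: 1→0; π[6]=0 (border '')
j=7 s[j]='b': π[7]=1 (border 'b')
j=8 s[j]='b': π[8]=2 (border 'bb')
j=9 s[j]='a': k: 2→1→0; π[9]=0 (border '')
j=10 s[j]='b': π[10]=1 (border 'b')
j=11 s[j]='a': k: 1→0; π[11]=0 (border '')
j=12 s[j]='a': π[12]=0 (border '')
j=13 s[j]='b': π[13]=1 (border 'b')
j=14 s[j]='b': π[14]=2 (border 'bb')
j=15 s[j]='a': k: 2→1→0; π[15]=0 (border '')
j=16 s[j]='b': π[16]=1 (border 'b')
j=17 s[j]='b': π[17]=2 (border 'bb')
j=18 s[j]='a': k: 2→1→0; π[18]=0 (border '')
j=19 s[j]='a': π[19]=0 (border '')
j=20 s[j]='b': π[20]=1 (border 'b')
j=21 s[j]='a': k: 1→0; π[21]=0 (border '')
j=22 s[j]='a': π[22]=0 (border '')
j=23 s[j]='a': π[23]=0 (border '')
j=24 s[j]='a': π[24]=0 (border '')
j=25 s[j]='a': π[25]=0 (border '')
j=26 s[j]='a': π[26]=0 (border '')
j=27 s[j]='b': π[27]=1 (border 'b')
j=28 s[j]='a': k: 1→0; π[28]=0 (border '')
j=29 s[j]='b': π[29]=1 (border 'b')
j=30 s[j]='b': π[30]=2 (border 'bb')
j=31 s[j]='b': π[31]=3 (border 'bbb')
j=32 s[j]='b': k: 3→2; π[32]=3 (border 'bbb')
j=33 s[j]='b': k: 3→2; π[33]=3 (border 'bbb')

[0, 1, 2, 0, 0, 1, 0, 1, 2, 0, 1, 0, 0, 1, 2, 0, 1, 2, 0, 0, 1, 0, 0, 0, 0, 0, 0, 1, 0, 1, 2, 3, 3, 3]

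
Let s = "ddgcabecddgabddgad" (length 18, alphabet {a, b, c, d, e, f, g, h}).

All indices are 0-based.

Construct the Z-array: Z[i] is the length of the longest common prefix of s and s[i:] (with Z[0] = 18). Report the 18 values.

[18, 1, 0, 0, 0, 0, 0, 0, 3, 1, 0, 0, 0, 3, 1, 0, 0, 1]

Z[0]=18
i=1: outside box; Z[1]=1 extend→box=[1,2)
i=2: outside box; Z[2]=0
i=3: outside box; Z[3]=0
i=4: outside box; Z[4]=0
i=5: outside box; Z[5]=0
i=6: outside box; Z[6]=0
i=7: outside box; Z[7]=0
i=8: outside box; Z[8]=3 extend→box=[8,11)
i=9: min(r-i=2, Z[1]=1)=1; Z[9]=1
i=10: min(r-i=1, Z[2]=0)=0; Z[10]=0
i=11: outside box; Z[11]=0
i=12: outside box; Z[12]=0
i=13: outside box; Z[13]=3 extend→box=[13,16)
i=14: min(r-i=2, Z[1]=1)=1; Z[14]=1
i=15: min(r-i=1, Z[2]=0)=0; Z[15]=0
i=16: outside box; Z[16]=0
i=17: outside box; Z[17]=1 extend→box=[17,18)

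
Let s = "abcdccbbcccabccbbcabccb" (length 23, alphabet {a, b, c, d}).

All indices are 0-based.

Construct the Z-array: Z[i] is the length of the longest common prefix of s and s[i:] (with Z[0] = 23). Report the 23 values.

[23, 0, 0, 0, 0, 0, 0, 0, 0, 0, 0, 3, 0, 0, 0, 0, 0, 0, 3, 0, 0, 0, 0]

Z[0]=23
i=1: i≥r, start 0; Z[1]=0
i=2: i≥r, start 0; Z[2]=0
i=3: i≥r, start 0; Z[3]=0
i=4: i≥r, start 0; Z[4]=0
i=5: i≥r, start 0; Z[5]=0
i=6: i≥r, start 0; Z[6]=0
i=7: i≥r, start 0; Z[7]=0
i=8: i≥r, start 0; Z[8]=0
i=9: i≥r, start 0; Z[9]=0
i=10: i≥r, start 0; Z[10]=0
i=11: i≥r, start 0; Z[11]=3 grow→box=[11,14)
i=12: min(r-i=2, Z[1]=0)=0; Z[12]=0
i=13: min(r-i=1, Z[2]=0)=0; Z[13]=0
i=14: i≥r, start 0; Z[14]=0
i=15: i≥r, start 0; Z[15]=0
i=16: i≥r, start 0; Z[16]=0
i=17: i≥r, start 0; Z[17]=0
i=18: i≥r, start 0; Z[18]=3 grow→box=[18,21)
i=19: min(r-i=2, Z[1]=0)=0; Z[19]=0
i=20: min(r-i=1, Z[2]=0)=0; Z[20]=0
i=21: i≥r, start 0; Z[21]=0
i=22: i≥r, start 0; Z[22]=0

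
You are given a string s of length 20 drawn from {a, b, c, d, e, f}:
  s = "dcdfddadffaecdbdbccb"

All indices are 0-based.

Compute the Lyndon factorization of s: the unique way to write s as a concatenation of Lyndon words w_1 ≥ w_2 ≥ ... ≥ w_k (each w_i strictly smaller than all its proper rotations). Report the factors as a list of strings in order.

["d", "cdfdd", "adffaecdbdbccb"]

emit factor 1: 'd' (i=0, period=1)
emit factor 2: 'cdfdd' (i=1, period=5)
emit factor 3: 'adffaecdbdbccb' (i=6, period=14)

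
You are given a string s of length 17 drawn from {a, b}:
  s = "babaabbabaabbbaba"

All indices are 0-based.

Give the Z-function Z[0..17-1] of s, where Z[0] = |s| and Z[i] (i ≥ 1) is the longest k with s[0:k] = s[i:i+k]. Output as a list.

[17, 0, 2, 0, 0, 1, 7, 0, 2, 0, 0, 1, 1, 4, 0, 2, 0]

Z[0]=17
i=1: fresh scan; Z[1]=0
i=2: fresh scan; Z[2]=2 grow→box=[2,4)
i=3: min(r-i=1, Z[1]=0)=0; Z[3]=0
i=4: fresh scan; Z[4]=0
i=5: fresh scan; Z[5]=1 grow→box=[5,6)
i=6: fresh scan; Z[6]=7 grow→box=[6,13)
i=7: min(r-i=6, Z[1]=0)=0; Z[7]=0
i=8: min(r-i=5, Z[2]=2)=2; Z[8]=2
i=9: min(r-i=4, Z[3]=0)=0; Z[9]=0
i=10: min(r-i=3, Z[4]=0)=0; Z[10]=0
i=11: min(r-i=2, Z[5]=1)=1; Z[11]=1
i=12: min(r-i=1, Z[6]=7)=1; Z[12]=1
i=13: fresh scan; Z[13]=4 grow→box=[13,17)
i=14: min(r-i=3, Z[1]=0)=0; Z[14]=0
i=15: min(r-i=2, Z[2]=2)=2; Z[15]=2
i=16: min(r-i=1, Z[3]=0)=0; Z[16]=0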